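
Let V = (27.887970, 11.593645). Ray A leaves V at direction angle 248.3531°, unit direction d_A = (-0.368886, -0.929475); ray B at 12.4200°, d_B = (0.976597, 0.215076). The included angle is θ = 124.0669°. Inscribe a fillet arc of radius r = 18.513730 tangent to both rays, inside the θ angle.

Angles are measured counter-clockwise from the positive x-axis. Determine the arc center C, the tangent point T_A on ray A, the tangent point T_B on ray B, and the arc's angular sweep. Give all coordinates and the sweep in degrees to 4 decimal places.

center=(41.4698,-4.3726) T_A=(24.2618,2.4568) T_B=(37.4880,13.7079) sweep=55.9331

bisector direction at 310.3865° = (0.647941,-0.761690)
center distance |VC| = r/sin(θ/2) = 18.513730/sin(62.0335°) = 20.961593
C = V + |VC|·bis = (41.4698,-4.3726)
T_A = V + ((C−V)·d_A)·d_A = V + 9.8301·d_A = (24.2618,2.4568)
T_B = V + ((C−V)·d_B)·d_B = V + 9.8301·d_B = (37.4880,13.7079)
sweep = 180° − θ = 55.9331°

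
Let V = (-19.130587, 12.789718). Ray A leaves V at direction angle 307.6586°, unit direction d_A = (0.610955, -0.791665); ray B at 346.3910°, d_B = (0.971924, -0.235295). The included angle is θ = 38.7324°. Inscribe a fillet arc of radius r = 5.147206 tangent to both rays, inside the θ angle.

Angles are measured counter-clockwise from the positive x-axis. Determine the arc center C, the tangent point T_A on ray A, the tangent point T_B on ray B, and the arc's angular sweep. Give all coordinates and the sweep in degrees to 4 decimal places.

bisector direction at 327.0248° = (0.838906,-0.544276)
center distance |VC| = r/sin(θ/2) = 5.147206/sin(19.3662°) = 15.522117
C = V + |VC|·bis = (-6.1090,4.3414)
T_A = V + ((C−V)·d_A)·d_A = V + 14.6439·d_A = (-10.1839,1.1967)
T_B = V + ((C−V)·d_B)·d_B = V + 14.6439·d_B = (-4.8979,9.3441)
sweep = 180° − θ = 141.2676°

center=(-6.1090,4.3414) T_A=(-10.1839,1.1967) T_B=(-4.8979,9.3441) sweep=141.2676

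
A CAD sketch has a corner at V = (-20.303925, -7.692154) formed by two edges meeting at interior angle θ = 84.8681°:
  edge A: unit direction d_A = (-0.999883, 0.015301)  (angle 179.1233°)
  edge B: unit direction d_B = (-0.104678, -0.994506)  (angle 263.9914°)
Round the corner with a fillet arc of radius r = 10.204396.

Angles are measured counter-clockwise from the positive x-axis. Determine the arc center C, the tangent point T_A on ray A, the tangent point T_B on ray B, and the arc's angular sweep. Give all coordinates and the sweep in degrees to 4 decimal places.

center=(-31.6207,-17.7246) T_A=(-31.4645,-7.5214) T_B=(-21.4723,-18.7927) sweep=95.1319

bisector direction at 221.5573° = (-0.748292,-0.663369)
center distance |VC| = r/sin(θ/2) = 10.204396/sin(42.4340°) = 15.123424
C = V + |VC|·bis = (-31.6207,-17.7246)
T_A = V + ((C−V)·d_A)·d_A = V + 11.1619·d_A = (-31.4645,-7.5214)
T_B = V + ((C−V)·d_B)·d_B = V + 11.1619·d_B = (-21.4723,-18.7927)
sweep = 180° − θ = 95.1319°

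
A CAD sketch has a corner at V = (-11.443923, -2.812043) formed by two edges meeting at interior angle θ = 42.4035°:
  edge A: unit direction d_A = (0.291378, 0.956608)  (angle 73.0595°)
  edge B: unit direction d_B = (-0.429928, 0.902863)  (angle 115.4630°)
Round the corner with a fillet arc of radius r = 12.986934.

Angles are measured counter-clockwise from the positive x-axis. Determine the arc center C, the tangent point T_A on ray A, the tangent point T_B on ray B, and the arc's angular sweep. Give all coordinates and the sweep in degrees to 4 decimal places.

center=(-14.1122,32.9986) T_A=(-1.6888,29.2145) T_B=(-25.8376,27.4152) sweep=137.5965

bisector direction at 94.2613° = (-0.074304,0.997236)
center distance |VC| = r/sin(θ/2) = 12.986934/sin(21.2018°) = 35.909926
C = V + |VC|·bis = (-14.1122,32.9986)
T_A = V + ((C−V)·d_A)·d_A = V + 33.4793·d_A = (-1.6888,29.2145)
T_B = V + ((C−V)·d_B)·d_B = V + 33.4793·d_B = (-25.8376,27.4152)
sweep = 180° − θ = 137.5965°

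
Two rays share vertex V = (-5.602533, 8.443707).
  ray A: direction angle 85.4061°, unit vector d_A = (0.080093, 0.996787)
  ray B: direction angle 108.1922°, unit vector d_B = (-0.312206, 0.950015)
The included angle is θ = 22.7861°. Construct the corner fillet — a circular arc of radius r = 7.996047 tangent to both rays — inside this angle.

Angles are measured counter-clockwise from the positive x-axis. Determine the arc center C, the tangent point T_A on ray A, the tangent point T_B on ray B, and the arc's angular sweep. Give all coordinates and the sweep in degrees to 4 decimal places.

bisector direction at 96.7991° = (-0.118389,0.992967)
center distance |VC| = r/sin(θ/2) = 7.996047/sin(11.3931°) = 40.478437
C = V + |VC|·bis = (-10.3947,48.6375)
T_A = V + ((C−V)·d_A)·d_A = V + 39.6808·d_A = (-2.4244,47.9970)
T_B = V + ((C−V)·d_B)·d_B = V + 39.6808·d_B = (-17.9911,46.1411)
sweep = 180° − θ = 157.2139°

center=(-10.3947,48.6375) T_A=(-2.4244,47.9970) T_B=(-17.9911,46.1411) sweep=157.2139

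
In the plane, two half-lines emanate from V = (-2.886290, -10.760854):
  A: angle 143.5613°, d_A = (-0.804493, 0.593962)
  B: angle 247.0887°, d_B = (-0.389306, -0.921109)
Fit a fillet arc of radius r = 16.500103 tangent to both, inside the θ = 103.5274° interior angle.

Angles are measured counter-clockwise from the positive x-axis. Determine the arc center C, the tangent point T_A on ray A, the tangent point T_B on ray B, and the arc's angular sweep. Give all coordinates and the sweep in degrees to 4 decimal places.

bisector direction at 195.3250° = (-0.964442,-0.264294)
center distance |VC| = r/sin(θ/2) = 16.500103/sin(51.7637°) = 21.006798
C = V + |VC|·bis = (-23.1461,-16.3128)
T_A = V + ((C−V)·d_A)·d_A = V + 13.0012·d_A = (-13.3457,-3.0386)
T_B = V + ((C−V)·d_B)·d_B = V + 13.0012·d_B = (-7.9477,-22.7364)
sweep = 180° − θ = 76.4726°

center=(-23.1461,-16.3128) T_A=(-13.3457,-3.0386) T_B=(-7.9477,-22.7364) sweep=76.4726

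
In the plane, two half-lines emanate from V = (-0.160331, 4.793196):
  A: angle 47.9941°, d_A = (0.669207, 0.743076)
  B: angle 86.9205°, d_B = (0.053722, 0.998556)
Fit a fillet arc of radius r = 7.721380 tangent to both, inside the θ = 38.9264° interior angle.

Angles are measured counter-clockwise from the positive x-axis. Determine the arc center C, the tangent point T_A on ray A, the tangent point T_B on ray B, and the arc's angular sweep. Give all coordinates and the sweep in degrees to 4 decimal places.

center=(8.7237,26.1959) T_A=(14.4612,21.0287) T_B=(1.0134,26.6107) sweep=141.0736

bisector direction at 67.4573° = (0.383372,0.923594)
center distance |VC| = r/sin(θ/2) = 7.721380/sin(19.4632°) = 23.173316
C = V + |VC|·bis = (8.7237,26.1959)
T_A = V + ((C−V)·d_A)·d_A = V + 21.8491·d_A = (14.4612,21.0287)
T_B = V + ((C−V)·d_B)·d_B = V + 21.8491·d_B = (1.0134,26.6107)
sweep = 180° − θ = 141.0736°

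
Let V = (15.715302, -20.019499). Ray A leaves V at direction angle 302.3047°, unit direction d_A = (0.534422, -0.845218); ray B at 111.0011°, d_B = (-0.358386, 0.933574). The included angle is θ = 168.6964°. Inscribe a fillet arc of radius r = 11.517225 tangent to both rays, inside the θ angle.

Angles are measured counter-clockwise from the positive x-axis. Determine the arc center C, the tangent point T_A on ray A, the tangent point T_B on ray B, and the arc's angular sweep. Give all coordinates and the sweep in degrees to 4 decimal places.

center=(26.0590,-14.8278) T_A=(16.3244,-20.9829) T_B=(15.3068,-18.9554) sweep=11.3036

bisector direction at 26.6529° = (0.893740,0.448584)
center distance |VC| = r/sin(θ/2) = 11.517225/sin(84.3482°) = 11.573486
C = V + |VC|·bis = (26.0590,-14.8278)
T_A = V + ((C−V)·d_A)·d_A = V + 1.1398·d_A = (16.3244,-20.9829)
T_B = V + ((C−V)·d_B)·d_B = V + 1.1398·d_B = (15.3068,-18.9554)
sweep = 180° − θ = 11.3036°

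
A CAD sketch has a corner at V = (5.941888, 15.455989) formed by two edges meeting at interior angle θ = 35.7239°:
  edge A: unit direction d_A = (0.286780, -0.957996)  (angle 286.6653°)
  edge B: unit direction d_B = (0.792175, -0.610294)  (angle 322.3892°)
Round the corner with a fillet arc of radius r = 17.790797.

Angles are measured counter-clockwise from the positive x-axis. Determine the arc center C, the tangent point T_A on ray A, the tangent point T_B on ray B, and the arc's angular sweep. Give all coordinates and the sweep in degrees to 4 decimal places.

center=(38.8176,-32.3298) T_A=(21.7741,-37.4318) T_B=(49.6752,-18.2364) sweep=144.2761

bisector direction at 304.5272° = (0.566798,-0.823857)
center distance |VC| = r/sin(θ/2) = 17.790797/sin(17.8620°) = 58.002511
C = V + |VC|·bis = (38.8176,-32.3298)
T_A = V + ((C−V)·d_A)·d_A = V + 55.2067·d_A = (21.7741,-37.4318)
T_B = V + ((C−V)·d_B)·d_B = V + 55.2067·d_B = (49.6752,-18.2364)
sweep = 180° − θ = 144.2761°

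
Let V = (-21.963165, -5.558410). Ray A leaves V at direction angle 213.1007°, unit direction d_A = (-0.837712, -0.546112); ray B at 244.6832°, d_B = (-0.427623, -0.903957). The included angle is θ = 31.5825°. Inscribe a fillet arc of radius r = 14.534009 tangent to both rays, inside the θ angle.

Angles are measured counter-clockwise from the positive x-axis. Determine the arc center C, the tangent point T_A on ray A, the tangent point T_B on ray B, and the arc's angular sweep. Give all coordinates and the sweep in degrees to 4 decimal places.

bisector direction at 228.8919° = (-0.657481,-0.753471)
center distance |VC| = r/sin(θ/2) = 14.534009/sin(15.7912°) = 53.407683
C = V + |VC|·bis = (-57.0777,-45.7996)
T_A = V + ((C−V)·d_A)·d_A = V + 51.3921·d_A = (-65.0149,-33.6242)
T_B = V + ((C−V)·d_B)·d_B = V + 51.3921·d_B = (-43.9396,-52.0146)
sweep = 180° − θ = 148.4175°

center=(-57.0777,-45.7996) T_A=(-65.0149,-33.6242) T_B=(-43.9396,-52.0146) sweep=148.4175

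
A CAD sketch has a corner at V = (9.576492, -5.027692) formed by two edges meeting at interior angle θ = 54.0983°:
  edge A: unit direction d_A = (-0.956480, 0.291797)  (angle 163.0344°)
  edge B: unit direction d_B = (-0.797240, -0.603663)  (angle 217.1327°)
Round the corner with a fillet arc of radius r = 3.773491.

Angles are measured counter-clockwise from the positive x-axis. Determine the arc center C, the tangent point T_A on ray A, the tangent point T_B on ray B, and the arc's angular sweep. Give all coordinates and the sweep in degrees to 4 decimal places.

center=(1.4068,-6.4805) T_A=(2.5079,-2.8712) T_B=(3.6847,-9.4889) sweep=125.9017

bisector direction at 190.0836° = (-0.984553,-0.175084)
center distance |VC| = r/sin(θ/2) = 3.773491/sin(27.0492°) = 8.297861
C = V + |VC|·bis = (1.4068,-6.4805)
T_A = V + ((C−V)·d_A)·d_A = V + 7.3902·d_A = (2.5079,-2.8712)
T_B = V + ((C−V)·d_B)·d_B = V + 7.3902·d_B = (3.6847,-9.4889)
sweep = 180° − θ = 125.9017°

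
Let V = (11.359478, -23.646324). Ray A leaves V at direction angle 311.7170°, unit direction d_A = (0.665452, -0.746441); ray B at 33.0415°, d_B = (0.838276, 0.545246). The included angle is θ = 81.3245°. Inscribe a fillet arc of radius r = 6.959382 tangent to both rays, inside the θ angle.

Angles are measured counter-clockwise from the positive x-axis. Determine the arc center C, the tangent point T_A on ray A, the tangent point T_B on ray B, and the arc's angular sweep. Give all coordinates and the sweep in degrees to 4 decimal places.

bisector direction at 352.3793° = (0.991168,-0.132615)
center distance |VC| = r/sin(θ/2) = 6.959382/sin(40.6623°) = 10.680472
C = V + |VC|·bis = (21.9456,-25.0627)
T_A = V + ((C−V)·d_A)·d_A = V + 8.1018·d_A = (16.7508,-29.6939)
T_B = V + ((C−V)·d_B)·d_B = V + 8.1018·d_B = (18.1510,-19.2288)
sweep = 180° − θ = 98.6755°

center=(21.9456,-25.0627) T_A=(16.7508,-29.6939) T_B=(18.1510,-19.2288) sweep=98.6755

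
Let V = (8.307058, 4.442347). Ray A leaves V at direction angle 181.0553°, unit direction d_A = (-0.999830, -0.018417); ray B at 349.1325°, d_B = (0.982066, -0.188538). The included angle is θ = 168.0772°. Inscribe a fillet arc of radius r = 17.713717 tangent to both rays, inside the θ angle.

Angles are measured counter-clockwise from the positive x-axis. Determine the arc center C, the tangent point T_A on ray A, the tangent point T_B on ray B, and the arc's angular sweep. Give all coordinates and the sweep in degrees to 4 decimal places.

center=(6.7839,-13.3024) T_A=(6.4576,4.4083) T_B=(10.1236,4.0936) sweep=11.9228

bisector direction at 265.0939° = (-0.085523,-0.996336)
center distance |VC| = r/sin(θ/2) = 17.713717/sin(84.0386°) = 17.810032
C = V + |VC|·bis = (6.7839,-13.3024)
T_A = V + ((C−V)·d_A)·d_A = V + 1.8497·d_A = (6.4576,4.4083)
T_B = V + ((C−V)·d_B)·d_B = V + 1.8497·d_B = (10.1236,4.0936)
sweep = 180° − θ = 11.9228°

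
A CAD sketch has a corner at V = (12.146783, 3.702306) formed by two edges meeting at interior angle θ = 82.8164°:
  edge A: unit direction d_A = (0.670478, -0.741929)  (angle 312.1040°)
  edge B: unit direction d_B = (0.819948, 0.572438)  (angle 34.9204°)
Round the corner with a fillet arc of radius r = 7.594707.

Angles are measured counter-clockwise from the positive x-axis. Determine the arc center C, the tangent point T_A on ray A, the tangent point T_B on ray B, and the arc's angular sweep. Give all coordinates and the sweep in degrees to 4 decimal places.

center=(23.5557,2.4049) T_A=(17.9210,-2.6872) T_B=(19.2082,8.6322) sweep=97.1836

bisector direction at 353.5122° = (0.993596,-0.112992)
center distance |VC| = r/sin(θ/2) = 7.594707/sin(41.4082°) = 11.482441
C = V + |VC|·bis = (23.5557,2.4049)
T_A = V + ((C−V)·d_A)·d_A = V + 8.6120·d_A = (17.9210,-2.6872)
T_B = V + ((C−V)·d_B)·d_B = V + 8.6120·d_B = (19.2082,8.6322)
sweep = 180° − θ = 97.1836°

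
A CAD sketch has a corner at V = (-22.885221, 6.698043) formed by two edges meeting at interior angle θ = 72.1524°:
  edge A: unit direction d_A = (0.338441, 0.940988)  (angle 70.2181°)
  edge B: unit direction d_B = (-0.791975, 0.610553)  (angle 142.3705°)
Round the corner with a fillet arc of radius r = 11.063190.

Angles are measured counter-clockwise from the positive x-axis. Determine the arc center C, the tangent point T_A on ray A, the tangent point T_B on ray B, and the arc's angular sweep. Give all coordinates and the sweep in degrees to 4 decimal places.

center=(-28.1564,24.7309) T_A=(-17.7461,20.9866) T_B=(-34.9111,15.9691) sweep=107.8476

bisector direction at 106.2943° = (-0.280571,0.959833)
center distance |VC| = r/sin(θ/2) = 11.063190/sin(36.0762°) = 18.787449
C = V + |VC|·bis = (-28.1564,24.7309)
T_A = V + ((C−V)·d_A)·d_A = V + 15.1847·d_A = (-17.7461,20.9866)
T_B = V + ((C−V)·d_B)·d_B = V + 15.1847·d_B = (-34.9111,15.9691)
sweep = 180° − θ = 107.8476°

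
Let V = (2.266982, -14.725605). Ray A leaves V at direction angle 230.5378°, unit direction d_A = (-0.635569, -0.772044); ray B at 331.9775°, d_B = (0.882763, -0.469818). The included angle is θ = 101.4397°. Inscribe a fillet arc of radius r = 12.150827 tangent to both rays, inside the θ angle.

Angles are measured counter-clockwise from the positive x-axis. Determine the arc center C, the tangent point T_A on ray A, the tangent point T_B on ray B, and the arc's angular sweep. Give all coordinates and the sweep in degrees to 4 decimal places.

bisector direction at 281.2577° = (0.195221,-0.980759)
center distance |VC| = r/sin(θ/2) = 12.150827/sin(50.7199°) = 15.697534
C = V + |VC|·bis = (5.3315,-30.1211)
T_A = V + ((C−V)·d_A)·d_A = V + 9.9383·d_A = (-4.0495,-22.3984)
T_B = V + ((C−V)·d_B)·d_B = V + 9.9383·d_B = (11.0402,-19.3948)
sweep = 180° − θ = 78.5603°

center=(5.3315,-30.1211) T_A=(-4.0495,-22.3984) T_B=(11.0402,-19.3948) sweep=78.5603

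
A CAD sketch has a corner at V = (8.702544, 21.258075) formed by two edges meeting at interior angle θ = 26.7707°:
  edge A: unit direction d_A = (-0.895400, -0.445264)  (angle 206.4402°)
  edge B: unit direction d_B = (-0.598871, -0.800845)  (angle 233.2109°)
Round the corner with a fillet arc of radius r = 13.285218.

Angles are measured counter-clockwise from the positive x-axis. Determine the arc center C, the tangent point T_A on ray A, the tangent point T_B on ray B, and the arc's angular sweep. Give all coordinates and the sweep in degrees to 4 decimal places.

center=(-35.3711,-15.4960) T_A=(-41.2866,-3.6005) T_B=(-24.7317,-23.4522) sweep=153.2293

bisector direction at 219.8255° = (-0.767998,-0.640452)
center distance |VC| = r/sin(θ/2) = 13.285218/sin(13.3854°) = 57.387757
C = V + |VC|·bis = (-35.3711,-15.4960)
T_A = V + ((C−V)·d_A)·d_A = V + 55.8288·d_A = (-41.2866,-3.6005)
T_B = V + ((C−V)·d_B)·d_B = V + 55.8288·d_B = (-24.7317,-23.4522)
sweep = 180° − θ = 153.2293°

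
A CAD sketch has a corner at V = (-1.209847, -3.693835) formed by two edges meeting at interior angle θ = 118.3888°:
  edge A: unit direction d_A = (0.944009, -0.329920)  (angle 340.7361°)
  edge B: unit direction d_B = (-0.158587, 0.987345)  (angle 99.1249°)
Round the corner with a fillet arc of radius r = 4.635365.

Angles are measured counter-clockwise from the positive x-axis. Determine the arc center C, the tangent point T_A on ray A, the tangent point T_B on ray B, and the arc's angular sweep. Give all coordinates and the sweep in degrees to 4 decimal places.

bisector direction at 39.9305° = (0.766824,0.641858)
center distance |VC| = r/sin(θ/2) = 4.635365/sin(59.1944°) = 5.396800
C = V + |VC|·bis = (2.9285,-0.2299)
T_A = V + ((C−V)·d_A)·d_A = V + 2.7638·d_A = (1.3992,-4.6057)
T_B = V + ((C−V)·d_B)·d_B = V + 2.7638·d_B = (-1.6482,-0.9650)
sweep = 180° − θ = 61.6112°

center=(2.9285,-0.2299) T_A=(1.3992,-4.6057) T_B=(-1.6482,-0.9650) sweep=61.6112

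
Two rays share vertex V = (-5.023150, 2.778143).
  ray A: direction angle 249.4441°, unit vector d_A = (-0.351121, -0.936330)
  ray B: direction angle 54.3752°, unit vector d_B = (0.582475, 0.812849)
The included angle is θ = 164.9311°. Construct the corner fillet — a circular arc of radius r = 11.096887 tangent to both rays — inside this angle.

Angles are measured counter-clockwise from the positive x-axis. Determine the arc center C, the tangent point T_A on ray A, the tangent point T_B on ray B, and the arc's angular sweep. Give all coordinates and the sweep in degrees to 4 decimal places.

bisector direction at 331.9096° = (0.882206,-0.470863)
center distance |VC| = r/sin(θ/2) = 11.096887/sin(82.4655°) = 11.193530
C = V + |VC|·bis = (4.8519,-2.4925)
T_A = V + ((C−V)·d_A)·d_A = V + 1.4677·d_A = (-5.5385,1.4039)
T_B = V + ((C−V)·d_B)·d_B = V + 1.4677·d_B = (-4.1682,3.9712)
sweep = 180° − θ = 15.0689°

center=(4.8519,-2.4925) T_A=(-5.5385,1.4039) T_B=(-4.1682,3.9712) sweep=15.0689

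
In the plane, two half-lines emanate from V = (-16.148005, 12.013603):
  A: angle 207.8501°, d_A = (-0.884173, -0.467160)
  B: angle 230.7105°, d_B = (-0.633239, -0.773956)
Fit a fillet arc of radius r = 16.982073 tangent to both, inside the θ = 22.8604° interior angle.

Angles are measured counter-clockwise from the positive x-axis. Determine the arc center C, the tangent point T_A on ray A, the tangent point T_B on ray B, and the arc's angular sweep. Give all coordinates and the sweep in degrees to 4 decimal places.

center=(-82.4791,-42.2397) T_A=(-90.4125,-27.2246) T_B=(-69.3358,-52.9934) sweep=157.1396

bisector direction at 219.2803° = (-0.774058,-0.633115)
center distance |VC| = r/sin(θ/2) = 16.982073/sin(11.4302°) = 85.692738
C = V + |VC|·bis = (-82.4791,-42.2397)
T_A = V + ((C−V)·d_A)·d_A = V + 83.9932·d_A = (-90.4125,-27.2246)
T_B = V + ((C−V)·d_B)·d_B = V + 83.9932·d_B = (-69.3358,-52.9934)
sweep = 180° − θ = 157.1396°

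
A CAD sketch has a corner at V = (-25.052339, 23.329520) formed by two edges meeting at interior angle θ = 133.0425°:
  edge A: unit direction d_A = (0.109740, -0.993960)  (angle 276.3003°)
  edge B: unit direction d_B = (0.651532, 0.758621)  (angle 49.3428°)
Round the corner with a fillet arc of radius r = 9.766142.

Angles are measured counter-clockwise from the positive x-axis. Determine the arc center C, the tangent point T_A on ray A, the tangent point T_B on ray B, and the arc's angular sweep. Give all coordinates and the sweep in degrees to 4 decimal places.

bisector direction at 342.8215° = (0.955390,-0.295349)
center distance |VC| = r/sin(θ/2) = 9.766142/sin(66.5212°) = 10.647686
C = V + |VC|·bis = (-14.8797,20.1847)
T_A = V + ((C−V)·d_A)·d_A = V + 4.2421·d_A = (-24.5868,19.1130)
T_B = V + ((C−V)·d_B)·d_B = V + 4.2421·d_B = (-22.2885,26.5477)
sweep = 180° − θ = 46.9575°

center=(-14.8797,20.1847) T_A=(-24.5868,19.1130) T_B=(-22.2885,26.5477) sweep=46.9575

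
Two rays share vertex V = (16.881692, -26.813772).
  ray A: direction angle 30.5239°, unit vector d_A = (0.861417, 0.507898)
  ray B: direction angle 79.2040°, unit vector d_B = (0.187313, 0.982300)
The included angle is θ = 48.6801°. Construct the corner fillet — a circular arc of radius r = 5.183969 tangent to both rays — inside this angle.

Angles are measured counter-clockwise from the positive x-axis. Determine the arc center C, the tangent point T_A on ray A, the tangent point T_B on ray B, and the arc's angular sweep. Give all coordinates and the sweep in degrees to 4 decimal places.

bisector direction at 54.8640° = (0.575520,0.817788)
center distance |VC| = r/sin(θ/2) = 5.183969/sin(24.3401°) = 12.577829
C = V + |VC|·bis = (24.1205,-16.5278)
T_A = V + ((C−V)·d_A)·d_A = V + 11.4599·d_A = (26.7534,-20.9933)
T_B = V + ((C−V)·d_B)·d_B = V + 11.4599·d_B = (19.0283,-15.5568)
sweep = 180° − θ = 131.3199°

center=(24.1205,-16.5278) T_A=(26.7534,-20.9933) T_B=(19.0283,-15.5568) sweep=131.3199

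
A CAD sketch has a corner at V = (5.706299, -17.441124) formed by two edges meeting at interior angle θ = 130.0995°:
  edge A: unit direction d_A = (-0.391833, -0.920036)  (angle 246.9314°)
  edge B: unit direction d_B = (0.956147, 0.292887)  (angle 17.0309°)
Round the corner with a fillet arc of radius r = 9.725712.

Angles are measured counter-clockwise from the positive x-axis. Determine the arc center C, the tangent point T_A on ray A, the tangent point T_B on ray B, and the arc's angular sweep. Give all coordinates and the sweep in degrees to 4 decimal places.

bisector direction at 311.9812° = (0.668886,-0.743365)
center distance |VC| = r/sin(θ/2) = 9.725712/sin(65.0498°) = 10.726797
C = V + |VC|·bis = (12.8813,-25.4150)
T_A = V + ((C−V)·d_A)·d_A = V + 4.5249·d_A = (3.9333,-21.6042)
T_B = V + ((C−V)·d_B)·d_B = V + 4.5249·d_B = (10.0328,-16.1158)
sweep = 180° − θ = 49.9005°

center=(12.8813,-25.4150) T_A=(3.9333,-21.6042) T_B=(10.0328,-16.1158) sweep=49.9005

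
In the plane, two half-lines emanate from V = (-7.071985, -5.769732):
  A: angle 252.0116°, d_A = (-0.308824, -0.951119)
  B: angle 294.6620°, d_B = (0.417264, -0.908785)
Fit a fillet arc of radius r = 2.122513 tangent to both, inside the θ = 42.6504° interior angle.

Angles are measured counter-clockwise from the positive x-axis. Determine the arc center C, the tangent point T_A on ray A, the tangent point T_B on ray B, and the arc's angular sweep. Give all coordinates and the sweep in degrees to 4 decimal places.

bisector direction at 273.3368° = (0.058205,-0.998305)
center distance |VC| = r/sin(θ/2) = 2.122513/sin(21.3252°) = 5.836516
C = V + |VC|·bis = (-6.7323,-11.5964)
T_A = V + ((C−V)·d_A)·d_A = V + 5.4369·d_A = (-8.7510,-10.9409)
T_B = V + ((C−V)·d_B)·d_B = V + 5.4369·d_B = (-4.8034,-10.7107)
sweep = 180° − θ = 137.3496°

center=(-6.7323,-11.5964) T_A=(-8.7510,-10.9409) T_B=(-4.8034,-10.7107) sweep=137.3496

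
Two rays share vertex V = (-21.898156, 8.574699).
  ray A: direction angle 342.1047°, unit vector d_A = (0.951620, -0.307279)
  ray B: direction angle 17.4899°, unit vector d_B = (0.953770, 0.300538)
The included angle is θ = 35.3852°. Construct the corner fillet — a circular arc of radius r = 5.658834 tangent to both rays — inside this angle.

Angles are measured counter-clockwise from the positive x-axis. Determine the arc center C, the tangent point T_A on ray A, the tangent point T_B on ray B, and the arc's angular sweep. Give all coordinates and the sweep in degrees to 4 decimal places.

bisector direction at 359.7973° = (0.999994,-0.003538)
center distance |VC| = r/sin(θ/2) = 5.658834/sin(17.6926°) = 18.620097
C = V + |VC|·bis = (-3.2782,8.5088)
T_A = V + ((C−V)·d_A)·d_A = V + 17.7394·d_A = (-5.0170,3.1238)
T_B = V + ((C−V)·d_B)·d_B = V + 17.7394·d_B = (-4.9789,13.9061)
sweep = 180° − θ = 144.6148°

center=(-3.2782,8.5088) T_A=(-5.0170,3.1238) T_B=(-4.9789,13.9061) sweep=144.6148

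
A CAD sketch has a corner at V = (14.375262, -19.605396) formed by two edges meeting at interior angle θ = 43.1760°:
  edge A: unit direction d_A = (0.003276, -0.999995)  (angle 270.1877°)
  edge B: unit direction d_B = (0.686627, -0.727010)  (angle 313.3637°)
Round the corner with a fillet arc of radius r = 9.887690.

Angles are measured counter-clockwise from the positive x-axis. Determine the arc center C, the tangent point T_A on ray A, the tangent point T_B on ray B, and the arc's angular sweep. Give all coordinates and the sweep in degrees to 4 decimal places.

bisector direction at 291.7757° = (0.370974,-0.928643)
center distance |VC| = r/sin(θ/2) = 9.887690/sin(21.5880°) = 26.873848
C = V + |VC|·bis = (24.3448,-44.5616)
T_A = V + ((C−V)·d_A)·d_A = V + 24.9887·d_A = (14.4571,-44.5940)
T_B = V + ((C−V)·d_B)·d_B = V + 24.9887·d_B = (31.5332,-37.7725)
sweep = 180° − θ = 136.8240°

center=(24.3448,-44.5616) T_A=(14.4571,-44.5940) T_B=(31.5332,-37.7725) sweep=136.8240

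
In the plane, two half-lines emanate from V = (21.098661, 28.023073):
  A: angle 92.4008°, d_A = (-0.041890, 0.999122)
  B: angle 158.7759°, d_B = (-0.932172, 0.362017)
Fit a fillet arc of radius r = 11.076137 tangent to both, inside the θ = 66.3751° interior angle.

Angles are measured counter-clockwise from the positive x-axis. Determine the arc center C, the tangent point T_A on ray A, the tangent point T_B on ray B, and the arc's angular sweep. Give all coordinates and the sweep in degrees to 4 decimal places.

center=(9.3229,44.4784) T_A=(20.3893,44.9424) T_B=(5.3131,34.1535) sweep=113.6249

bisector direction at 125.5884° = (-0.581958,0.813219)
center distance |VC| = r/sin(θ/2) = 11.076137/sin(33.1876°) = 20.234771
C = V + |VC|·bis = (9.3229,44.4784)
T_A = V + ((C−V)·d_A)·d_A = V + 16.9341·d_A = (20.3893,44.9424)
T_B = V + ((C−V)·d_B)·d_B = V + 16.9341·d_B = (5.3131,34.1535)
sweep = 180° − θ = 113.6249°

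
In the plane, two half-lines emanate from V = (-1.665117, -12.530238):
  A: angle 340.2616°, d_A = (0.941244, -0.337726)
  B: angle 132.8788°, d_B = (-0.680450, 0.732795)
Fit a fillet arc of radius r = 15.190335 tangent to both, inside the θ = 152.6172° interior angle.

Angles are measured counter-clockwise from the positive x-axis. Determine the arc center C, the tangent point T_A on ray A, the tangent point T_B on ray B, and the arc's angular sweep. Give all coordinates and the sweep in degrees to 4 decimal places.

bisector direction at 56.5702° = (0.550915,0.834561)
center distance |VC| = r/sin(θ/2) = 15.190335/sin(76.3086°) = 15.634597
C = V + |VC|·bis = (6.9482,0.5178)
T_A = V + ((C−V)·d_A)·d_A = V + 3.7006·d_A = (1.8180,-13.7800)
T_B = V + ((C−V)·d_B)·d_B = V + 3.7006·d_B = (-4.1832,-9.8185)
sweep = 180° − θ = 27.3828°

center=(6.9482,0.5178) T_A=(1.8180,-13.7800) T_B=(-4.1832,-9.8185) sweep=27.3828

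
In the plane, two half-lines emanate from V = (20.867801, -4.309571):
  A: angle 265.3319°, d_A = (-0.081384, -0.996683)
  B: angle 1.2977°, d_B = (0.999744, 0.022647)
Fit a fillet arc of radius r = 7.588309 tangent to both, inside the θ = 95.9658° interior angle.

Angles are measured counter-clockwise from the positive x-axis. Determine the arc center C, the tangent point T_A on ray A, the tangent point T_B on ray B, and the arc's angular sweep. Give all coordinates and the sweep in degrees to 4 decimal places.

center=(27.8745,-11.7411) T_A=(20.3114,-11.1235) T_B=(27.7027,-4.1547) sweep=84.0342

bisector direction at 313.3148° = (0.686006,-0.727596)
center distance |VC| = r/sin(θ/2) = 7.588309/sin(47.9829°) = 10.213822
C = V + |VC|·bis = (27.8745,-11.7411)
T_A = V + ((C−V)·d_A)·d_A = V + 6.8366·d_A = (20.3114,-11.1235)
T_B = V + ((C−V)·d_B)·d_B = V + 6.8366·d_B = (27.7027,-4.1547)
sweep = 180° − θ = 84.0342°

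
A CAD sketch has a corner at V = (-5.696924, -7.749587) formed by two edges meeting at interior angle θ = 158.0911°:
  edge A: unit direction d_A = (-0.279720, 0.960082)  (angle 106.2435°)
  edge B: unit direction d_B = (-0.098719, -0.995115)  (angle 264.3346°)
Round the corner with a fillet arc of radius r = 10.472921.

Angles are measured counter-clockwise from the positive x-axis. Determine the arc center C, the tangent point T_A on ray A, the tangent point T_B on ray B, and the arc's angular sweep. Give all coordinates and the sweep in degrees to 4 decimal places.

bisector direction at 185.2891° = (-0.995742,-0.092180)
center distance |VC| = r/sin(θ/2) = 10.472921/sin(79.0456°) = 10.667294
C = V + |VC|·bis = (-16.3188,-8.7329)
T_A = V + ((C−V)·d_A)·d_A = V + 2.0271·d_A = (-6.2639,-5.8034)
T_B = V + ((C−V)·d_B)·d_B = V + 2.0271·d_B = (-5.8970,-9.7668)
sweep = 180° − θ = 21.9089°

center=(-16.3188,-8.7329) T_A=(-6.2639,-5.8034) T_B=(-5.8970,-9.7668) sweep=21.9089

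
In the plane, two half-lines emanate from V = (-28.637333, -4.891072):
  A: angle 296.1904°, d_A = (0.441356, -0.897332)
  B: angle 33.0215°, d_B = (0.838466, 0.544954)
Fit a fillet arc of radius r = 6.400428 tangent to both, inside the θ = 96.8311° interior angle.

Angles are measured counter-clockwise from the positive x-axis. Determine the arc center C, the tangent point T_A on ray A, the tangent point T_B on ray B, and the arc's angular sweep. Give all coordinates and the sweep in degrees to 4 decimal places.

bisector direction at 344.6060° = (0.964123,-0.265456)
center distance |VC| = r/sin(θ/2) = 6.400428/sin(48.4156°) = 8.556971
C = V + |VC|·bis = (-20.3874,-7.1626)
T_A = V + ((C−V)·d_A)·d_A = V + 5.6795·d_A = (-26.1307,-9.9874)
T_B = V + ((C−V)·d_B)·d_B = V + 5.6795·d_B = (-23.8753,-1.7960)
sweep = 180° − θ = 83.1689°

center=(-20.3874,-7.1626) T_A=(-26.1307,-9.9874) T_B=(-23.8753,-1.7960) sweep=83.1689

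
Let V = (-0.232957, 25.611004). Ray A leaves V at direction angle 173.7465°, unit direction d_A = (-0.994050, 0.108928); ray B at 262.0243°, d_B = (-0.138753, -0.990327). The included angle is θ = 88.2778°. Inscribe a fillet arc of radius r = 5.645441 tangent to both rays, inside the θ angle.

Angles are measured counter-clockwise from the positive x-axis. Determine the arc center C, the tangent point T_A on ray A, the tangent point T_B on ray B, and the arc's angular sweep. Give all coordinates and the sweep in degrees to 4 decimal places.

bisector direction at 217.8854° = (-0.789241,-0.614084)
center distance |VC| = r/sin(θ/2) = 5.645441/sin(44.1389°) = 8.106605
C = V + |VC|·bis = (-6.6310,20.6329)
T_A = V + ((C−V)·d_A)·d_A = V + 5.8177·d_A = (-6.0161,26.2447)
T_B = V + ((C−V)·d_B)·d_B = V + 5.8177·d_B = (-1.0402,19.8495)
sweep = 180° − θ = 91.7222°

center=(-6.6310,20.6329) T_A=(-6.0161,26.2447) T_B=(-1.0402,19.8495) sweep=91.7222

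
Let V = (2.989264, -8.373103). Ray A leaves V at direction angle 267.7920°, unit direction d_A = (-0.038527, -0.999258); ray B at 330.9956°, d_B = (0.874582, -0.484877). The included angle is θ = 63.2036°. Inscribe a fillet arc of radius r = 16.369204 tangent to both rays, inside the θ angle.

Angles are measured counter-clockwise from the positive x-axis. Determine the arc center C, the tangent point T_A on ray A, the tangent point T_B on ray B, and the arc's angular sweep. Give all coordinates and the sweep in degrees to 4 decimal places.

center=(18.3213,-35.5899) T_A=(1.9642,-34.9592) T_B=(26.2583,-21.2737) sweep=116.7964

bisector direction at 299.3938° = (0.490809,-0.871267)
center distance |VC| = r/sin(θ/2) = 16.369204/sin(31.6018°) = 31.238184
C = V + |VC|·bis = (18.3213,-35.5899)
T_A = V + ((C−V)·d_A)·d_A = V + 26.6059·d_A = (1.9642,-34.9592)
T_B = V + ((C−V)·d_B)·d_B = V + 26.6059·d_B = (26.2583,-21.2737)
sweep = 180° − θ = 116.7964°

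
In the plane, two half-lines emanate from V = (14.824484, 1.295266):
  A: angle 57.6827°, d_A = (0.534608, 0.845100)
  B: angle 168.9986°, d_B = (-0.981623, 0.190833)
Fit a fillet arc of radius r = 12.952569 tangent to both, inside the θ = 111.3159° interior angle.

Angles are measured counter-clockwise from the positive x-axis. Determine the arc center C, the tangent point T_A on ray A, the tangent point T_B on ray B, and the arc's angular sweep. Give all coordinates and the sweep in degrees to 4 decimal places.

bisector direction at 113.3406° = (-0.396197,0.918166)
center distance |VC| = r/sin(θ/2) = 12.952569/sin(55.6579°) = 15.687068
C = V + |VC|·bis = (8.6093,15.6986)
T_A = V + ((C−V)·d_A)·d_A = V + 8.8496·d_A = (19.5555,8.7741)
T_B = V + ((C−V)·d_B)·d_B = V + 8.8496·d_B = (6.1375,2.9841)
sweep = 180° − θ = 68.6841°

center=(8.6093,15.6986) T_A=(19.5555,8.7741) T_B=(6.1375,2.9841) sweep=68.6841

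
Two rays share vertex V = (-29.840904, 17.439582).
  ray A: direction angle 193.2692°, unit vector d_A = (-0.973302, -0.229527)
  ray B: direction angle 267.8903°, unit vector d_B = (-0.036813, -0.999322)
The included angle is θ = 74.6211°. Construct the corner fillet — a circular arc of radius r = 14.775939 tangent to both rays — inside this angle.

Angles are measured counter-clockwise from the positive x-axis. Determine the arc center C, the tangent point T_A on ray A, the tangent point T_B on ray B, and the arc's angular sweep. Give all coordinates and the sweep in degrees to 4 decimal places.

center=(-45.3206,-1.3921) T_A=(-48.7121,12.9893) T_B=(-30.5547,-1.9361) sweep=105.3789

bisector direction at 230.5797° = (-0.635004,-0.772509)
center distance |VC| = r/sin(θ/2) = 14.775939/sin(37.3105°) = 24.377313
C = V + |VC|·bis = (-45.3206,-1.3921)
T_A = V + ((C−V)·d_A)·d_A = V + 19.3888·d_A = (-48.7121,12.9893)
T_B = V + ((C−V)·d_B)·d_B = V + 19.3888·d_B = (-30.5547,-1.9361)
sweep = 180° − θ = 105.3789°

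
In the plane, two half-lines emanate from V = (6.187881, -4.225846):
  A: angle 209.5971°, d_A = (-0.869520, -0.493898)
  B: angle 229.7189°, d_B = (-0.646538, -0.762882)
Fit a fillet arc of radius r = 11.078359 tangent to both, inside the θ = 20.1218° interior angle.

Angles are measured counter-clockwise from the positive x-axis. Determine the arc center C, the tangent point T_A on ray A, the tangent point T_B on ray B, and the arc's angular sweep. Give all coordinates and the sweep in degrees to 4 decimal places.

center=(-42.6337,-44.6978) T_A=(-48.1052,-35.0650) T_B=(-34.1822,-51.8604) sweep=159.8782

bisector direction at 219.6580° = (-0.769868,-0.638204)
center distance |VC| = r/sin(θ/2) = 11.078359/sin(10.0609°) = 63.415492
C = V + |VC|·bis = (-42.6337,-44.6978)
T_A = V + ((C−V)·d_A)·d_A = V + 62.4403·d_A = (-48.1052,-35.0650)
T_B = V + ((C−V)·d_B)·d_B = V + 62.4403·d_B = (-34.1822,-51.8604)
sweep = 180° − θ = 159.8782°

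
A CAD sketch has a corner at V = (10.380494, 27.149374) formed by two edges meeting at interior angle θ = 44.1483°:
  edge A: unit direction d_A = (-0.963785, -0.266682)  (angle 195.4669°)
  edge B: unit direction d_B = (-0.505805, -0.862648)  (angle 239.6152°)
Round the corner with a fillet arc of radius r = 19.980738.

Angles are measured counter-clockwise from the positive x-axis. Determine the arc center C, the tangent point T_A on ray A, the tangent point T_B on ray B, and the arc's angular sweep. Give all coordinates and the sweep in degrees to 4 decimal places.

center=(-31.7770,-5.2473) T_A=(-37.1055,14.0099) T_B=(-14.5407,-15.3536) sweep=135.8517

bisector direction at 217.5411° = (-0.792917,-0.609330)
center distance |VC| = r/sin(θ/2) = 19.980738/sin(22.0741°) = 53.167664
C = V + |VC|·bis = (-31.7770,-5.2473)
T_A = V + ((C−V)·d_A)·d_A = V + 49.2704·d_A = (-37.1055,14.0099)
T_B = V + ((C−V)·d_B)·d_B = V + 49.2704·d_B = (-14.5407,-15.3536)
sweep = 180° − θ = 135.8517°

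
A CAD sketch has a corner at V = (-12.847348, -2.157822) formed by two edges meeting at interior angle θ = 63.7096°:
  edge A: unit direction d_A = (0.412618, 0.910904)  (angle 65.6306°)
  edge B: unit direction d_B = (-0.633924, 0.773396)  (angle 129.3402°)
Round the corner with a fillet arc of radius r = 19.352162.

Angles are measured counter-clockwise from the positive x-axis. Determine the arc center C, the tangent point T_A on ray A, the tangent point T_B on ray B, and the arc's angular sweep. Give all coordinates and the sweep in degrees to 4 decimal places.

center=(-17.6242,34.1976) T_A=(0.0038,26.2126) T_B=(-32.5911,21.9298) sweep=116.2904

bisector direction at 97.4854° = (-0.130274,0.991478)
center distance |VC| = r/sin(θ/2) = 19.352162/sin(31.8548°) = 36.667904
C = V + |VC|·bis = (-17.6242,34.1976)
T_A = V + ((C−V)·d_A)·d_A = V + 31.1453·d_A = (0.0038,26.2126)
T_B = V + ((C−V)·d_B)·d_B = V + 31.1453·d_B = (-32.5911,21.9298)
sweep = 180° − θ = 116.2904°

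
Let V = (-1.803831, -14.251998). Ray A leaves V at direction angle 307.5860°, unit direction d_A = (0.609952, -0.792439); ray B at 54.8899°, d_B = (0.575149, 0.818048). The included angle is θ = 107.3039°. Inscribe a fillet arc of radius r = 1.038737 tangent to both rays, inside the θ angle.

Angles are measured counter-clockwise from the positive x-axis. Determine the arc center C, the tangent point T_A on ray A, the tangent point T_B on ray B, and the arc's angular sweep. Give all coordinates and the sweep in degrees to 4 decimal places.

center=(-0.5145,-14.2241) T_A=(-1.3376,-14.8577) T_B=(-1.3642,-13.6267) sweep=72.6961

bisector direction at 1.2380° = (0.999767,0.021605)
center distance |VC| = r/sin(θ/2) = 1.038737/sin(53.6519°) = 1.289665
C = V + |VC|·bis = (-0.5145,-14.2241)
T_A = V + ((C−V)·d_A)·d_A = V + 0.7644·d_A = (-1.3376,-14.8577)
T_B = V + ((C−V)·d_B)·d_B = V + 0.7644·d_B = (-1.3642,-13.6267)
sweep = 180° − θ = 72.6961°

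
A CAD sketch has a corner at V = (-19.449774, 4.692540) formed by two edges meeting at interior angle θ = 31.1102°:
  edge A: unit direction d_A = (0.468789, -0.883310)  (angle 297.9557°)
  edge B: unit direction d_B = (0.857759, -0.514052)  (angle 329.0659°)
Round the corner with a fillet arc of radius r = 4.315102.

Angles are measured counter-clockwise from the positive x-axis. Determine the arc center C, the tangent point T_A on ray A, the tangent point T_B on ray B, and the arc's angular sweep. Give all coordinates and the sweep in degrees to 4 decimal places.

center=(-8.3711,-6.9775) T_A=(-12.1827,-9.0004) T_B=(-6.1529,-3.2762) sweep=148.8898

bisector direction at 313.5108° = (0.688491,-0.725245)
center distance |VC| = r/sin(θ/2) = 4.315102/sin(15.5551°) = 16.091223
C = V + |VC|·bis = (-8.3711,-6.9775)
T_A = V + ((C−V)·d_A)·d_A = V + 15.5018·d_A = (-12.1827,-9.0004)
T_B = V + ((C−V)·d_B)·d_B = V + 15.5018·d_B = (-6.1529,-3.2762)
sweep = 180° − θ = 148.8898°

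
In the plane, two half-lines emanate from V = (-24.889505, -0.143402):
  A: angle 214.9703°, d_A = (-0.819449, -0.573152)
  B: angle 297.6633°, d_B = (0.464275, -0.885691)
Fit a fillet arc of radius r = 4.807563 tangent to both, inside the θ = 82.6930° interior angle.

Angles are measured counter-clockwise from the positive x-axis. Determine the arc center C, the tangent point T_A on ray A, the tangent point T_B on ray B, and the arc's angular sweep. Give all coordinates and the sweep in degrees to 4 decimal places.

center=(-26.6110,-7.2143) T_A=(-29.3665,-3.2748) T_B=(-22.3530,-4.9823) sweep=97.3070

bisector direction at 256.3168° = (-0.236553,-0.971619)
center distance |VC| = r/sin(θ/2) = 4.807563/sin(41.3465°) = 7.277447
C = V + |VC|·bis = (-26.6110,-7.2143)
T_A = V + ((C−V)·d_A)·d_A = V + 5.4634·d_A = (-29.3665,-3.2748)
T_B = V + ((C−V)·d_B)·d_B = V + 5.4634·d_B = (-22.3530,-4.9823)
sweep = 180° − θ = 97.3070°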